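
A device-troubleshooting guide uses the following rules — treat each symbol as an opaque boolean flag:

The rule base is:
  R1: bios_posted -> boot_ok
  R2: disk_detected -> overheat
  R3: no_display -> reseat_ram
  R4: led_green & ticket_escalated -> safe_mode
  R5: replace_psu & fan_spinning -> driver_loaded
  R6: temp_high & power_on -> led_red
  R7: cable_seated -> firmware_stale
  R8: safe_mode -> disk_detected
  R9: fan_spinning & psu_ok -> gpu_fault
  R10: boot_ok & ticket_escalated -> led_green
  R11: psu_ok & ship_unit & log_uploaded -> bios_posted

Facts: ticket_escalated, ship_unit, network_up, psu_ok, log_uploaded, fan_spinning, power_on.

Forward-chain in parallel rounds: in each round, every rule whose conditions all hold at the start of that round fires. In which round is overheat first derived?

6

[1] R9 [fan_spinning & psu_ok -> gpu_fault]; R11 [psu_ok & ship_unit & log_uploaded -> bios_posted]. ⇒ new: gpu_fault, bios_posted.
[2] R1 [bios_posted -> boot_ok]. ⇒ new: boot_ok.
[3] R10 [boot_ok & ticket_escalated -> led_green]. ⇒ new: led_green.
[4] R4 [led_green & ticket_escalated -> safe_mode]. ⇒ new: safe_mode.
[5] R8 [safe_mode -> disk_detected]. ⇒ new: disk_detected.
[6] R2 [disk_detected -> overheat]. ⇒ new: overheat.
overheat first appears in round 6.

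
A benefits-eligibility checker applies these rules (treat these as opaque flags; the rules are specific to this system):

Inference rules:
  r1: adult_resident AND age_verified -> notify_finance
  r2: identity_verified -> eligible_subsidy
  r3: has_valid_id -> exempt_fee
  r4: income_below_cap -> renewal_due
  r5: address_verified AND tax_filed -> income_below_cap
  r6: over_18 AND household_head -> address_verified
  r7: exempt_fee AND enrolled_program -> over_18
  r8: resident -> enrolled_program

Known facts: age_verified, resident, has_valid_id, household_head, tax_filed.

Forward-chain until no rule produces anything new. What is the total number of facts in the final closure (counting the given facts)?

Round 1: r3 [has_valid_id -> exempt_fee]; r8 [resident -> enrolled_program]. New: exempt_fee, enrolled_program.
Round 2: r7 [exempt_fee AND enrolled_program -> over_18]. New: over_18.
Round 3: r6 [over_18 AND household_head -> address_verified]. New: address_verified.
Round 4: r5 [address_verified AND tax_filed -> income_below_cap]. New: income_below_cap.
Round 5: r4 [income_below_cap -> renewal_due]. New: renewal_due.
Closure: {address_verified, age_verified, enrolled_program, exempt_fee, has_valid_id, household_head, income_below_cap, over_18, renewal_due, resident, tax_filed} — 11 facts.

11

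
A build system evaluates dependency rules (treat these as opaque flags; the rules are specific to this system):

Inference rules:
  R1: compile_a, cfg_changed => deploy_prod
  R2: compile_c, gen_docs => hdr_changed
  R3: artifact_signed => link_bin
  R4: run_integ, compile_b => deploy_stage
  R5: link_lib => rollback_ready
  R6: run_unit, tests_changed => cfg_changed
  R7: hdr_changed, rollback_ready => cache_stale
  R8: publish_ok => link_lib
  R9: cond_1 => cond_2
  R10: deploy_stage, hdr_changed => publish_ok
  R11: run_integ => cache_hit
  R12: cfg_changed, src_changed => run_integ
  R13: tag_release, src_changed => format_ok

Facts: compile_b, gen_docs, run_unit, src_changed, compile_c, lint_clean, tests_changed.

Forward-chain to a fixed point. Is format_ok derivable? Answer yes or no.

[1] R2 [compile_c, gen_docs => hdr_changed]; R6 [run_unit, tests_changed => cfg_changed]. ⇒ new: hdr_changed, cfg_changed.
[2] R12 [cfg_changed, src_changed => run_integ]. ⇒ new: run_integ.
[3] R4 [run_integ, compile_b => deploy_stage]; R11 [run_integ => cache_hit]. ⇒ new: deploy_stage, cache_hit.
[4] R10 [deploy_stage, hdr_changed => publish_ok]. ⇒ new: publish_ok.
[5] R8 [publish_ok => link_lib]. ⇒ new: link_lib.
[6] R5 [link_lib => rollback_ready]. ⇒ new: rollback_ready.
[7] R7 [hdr_changed, rollback_ready => cache_stale]. ⇒ new: cache_stale.
Fixed point reached. format_ok is concluded only by R13; R13 needs tag_release (never derived).

no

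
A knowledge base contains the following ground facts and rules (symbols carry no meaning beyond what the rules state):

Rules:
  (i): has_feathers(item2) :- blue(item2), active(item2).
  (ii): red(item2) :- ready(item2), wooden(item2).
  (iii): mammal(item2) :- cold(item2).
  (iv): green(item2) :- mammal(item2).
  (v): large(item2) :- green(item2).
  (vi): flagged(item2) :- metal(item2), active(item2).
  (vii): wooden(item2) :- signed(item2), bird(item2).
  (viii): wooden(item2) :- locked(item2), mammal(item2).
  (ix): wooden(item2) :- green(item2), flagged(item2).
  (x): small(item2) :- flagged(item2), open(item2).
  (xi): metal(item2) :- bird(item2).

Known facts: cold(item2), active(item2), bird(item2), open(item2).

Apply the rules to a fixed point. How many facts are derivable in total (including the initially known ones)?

Round 1 — (iii), (xi), derive mammal(item2), metal(item2).
Round 2 — (iv), (vi), derive green(item2), flagged(item2).
Round 3 — (v), (ix), (x), derive large(item2), wooden(item2), small(item2).
Closure: {active(item2), bird(item2), cold(item2), flagged(item2), green(item2), large(item2), mammal(item2), metal(item2), open(item2), small(item2), wooden(item2)} — 11 facts.

11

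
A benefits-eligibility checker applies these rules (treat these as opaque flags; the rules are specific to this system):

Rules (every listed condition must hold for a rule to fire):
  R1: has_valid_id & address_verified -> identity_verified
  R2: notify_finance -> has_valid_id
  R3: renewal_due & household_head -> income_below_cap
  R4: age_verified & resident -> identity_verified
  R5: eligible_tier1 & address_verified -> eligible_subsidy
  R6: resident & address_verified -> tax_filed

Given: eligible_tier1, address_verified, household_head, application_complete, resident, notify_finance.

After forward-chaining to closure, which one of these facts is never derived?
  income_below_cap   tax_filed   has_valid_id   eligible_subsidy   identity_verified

income_below_cap

Round 1 — R2, R5, R6, derive has_valid_id, eligible_subsidy, tax_filed.
Round 2 — R1, derive identity_verified.
Derived: tax_filed (round 1), eligible_subsidy (round 1), identity_verified (round 2), has_valid_id (round 1). income_below_cap never appears in any round.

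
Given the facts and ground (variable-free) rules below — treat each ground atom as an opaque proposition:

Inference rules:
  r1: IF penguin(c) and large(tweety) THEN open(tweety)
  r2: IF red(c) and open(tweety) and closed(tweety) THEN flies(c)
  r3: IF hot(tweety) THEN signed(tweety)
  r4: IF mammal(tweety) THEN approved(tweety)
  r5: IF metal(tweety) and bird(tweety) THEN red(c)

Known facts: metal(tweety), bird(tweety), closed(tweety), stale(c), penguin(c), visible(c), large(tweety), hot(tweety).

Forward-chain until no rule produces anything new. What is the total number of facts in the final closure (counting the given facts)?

Round 1: r1 [IF penguin(c) and large(tweety) THEN open(tweety)]; r3 [IF hot(tweety) THEN signed(tweety)]; r5 [IF metal(tweety) and bird(tweety) THEN red(c)]. Adds open(tweety), signed(tweety), red(c).
Round 2: r2 [IF red(c) and open(tweety) and closed(tweety) THEN flies(c)]. Adds flies(c).
Closure: {bird(tweety), closed(tweety), flies(c), hot(tweety), large(tweety), metal(tweety), open(tweety), penguin(c), red(c), signed(tweety), stale(c), visible(c)} — 12 facts.

12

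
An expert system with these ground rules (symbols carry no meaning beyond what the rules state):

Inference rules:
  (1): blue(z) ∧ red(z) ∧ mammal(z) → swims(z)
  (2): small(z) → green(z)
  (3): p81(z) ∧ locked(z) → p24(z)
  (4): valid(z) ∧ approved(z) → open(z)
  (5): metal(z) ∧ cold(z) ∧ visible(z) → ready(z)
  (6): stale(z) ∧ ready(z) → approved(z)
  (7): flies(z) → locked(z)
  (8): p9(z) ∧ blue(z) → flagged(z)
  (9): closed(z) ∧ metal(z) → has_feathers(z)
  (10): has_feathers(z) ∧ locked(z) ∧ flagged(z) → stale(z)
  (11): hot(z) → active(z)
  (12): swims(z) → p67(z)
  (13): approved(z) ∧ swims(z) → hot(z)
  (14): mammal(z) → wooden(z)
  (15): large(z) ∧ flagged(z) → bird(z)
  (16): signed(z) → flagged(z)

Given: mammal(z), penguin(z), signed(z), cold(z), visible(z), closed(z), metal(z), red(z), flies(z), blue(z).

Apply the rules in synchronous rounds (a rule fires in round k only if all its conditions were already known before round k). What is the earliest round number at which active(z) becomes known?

[1] (1) [blue(z) ∧ red(z) ∧ mammal(z) → swims(z)]; (5) [metal(z) ∧ cold(z) ∧ visible(z) → ready(z)]; (7) [flies(z) → locked(z)]; (9) [closed(z) ∧ metal(z) → has_feathers(z)]; (14) [mammal(z) → wooden(z)]; (16) [signed(z) → flagged(z)]. ⇒ new: swims(z), ready(z), locked(z), has_feathers(z), wooden(z), flagged(z).
[2] (10) [has_feathers(z) ∧ locked(z) ∧ flagged(z) → stale(z)]; (12) [swims(z) → p67(z)]. ⇒ new: stale(z), p67(z).
[3] (6) [stale(z) ∧ ready(z) → approved(z)]. ⇒ new: approved(z).
[4] (13) [approved(z) ∧ swims(z) → hot(z)]. ⇒ new: hot(z).
[5] (11) [hot(z) → active(z)]. ⇒ new: active(z).
active(z) first appears in round 5.

5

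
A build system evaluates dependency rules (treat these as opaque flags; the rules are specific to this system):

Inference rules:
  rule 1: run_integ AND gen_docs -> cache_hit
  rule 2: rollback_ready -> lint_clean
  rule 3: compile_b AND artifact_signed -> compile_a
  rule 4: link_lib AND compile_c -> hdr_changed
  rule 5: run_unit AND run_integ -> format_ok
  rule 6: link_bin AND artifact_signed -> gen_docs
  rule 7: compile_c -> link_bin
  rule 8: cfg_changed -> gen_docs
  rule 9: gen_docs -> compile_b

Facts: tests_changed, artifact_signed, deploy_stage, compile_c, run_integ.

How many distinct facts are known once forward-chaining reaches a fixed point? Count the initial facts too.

Round 1 — rule 7, derive link_bin.
Round 2 — rule 6, derive gen_docs.
Round 3 — rule 1, rule 9, derive cache_hit, compile_b.
Round 4 — rule 3, derive compile_a.
Closure: {artifact_signed, cache_hit, compile_a, compile_b, compile_c, deploy_stage, gen_docs, link_bin, run_integ, tests_changed} — 10 facts.

10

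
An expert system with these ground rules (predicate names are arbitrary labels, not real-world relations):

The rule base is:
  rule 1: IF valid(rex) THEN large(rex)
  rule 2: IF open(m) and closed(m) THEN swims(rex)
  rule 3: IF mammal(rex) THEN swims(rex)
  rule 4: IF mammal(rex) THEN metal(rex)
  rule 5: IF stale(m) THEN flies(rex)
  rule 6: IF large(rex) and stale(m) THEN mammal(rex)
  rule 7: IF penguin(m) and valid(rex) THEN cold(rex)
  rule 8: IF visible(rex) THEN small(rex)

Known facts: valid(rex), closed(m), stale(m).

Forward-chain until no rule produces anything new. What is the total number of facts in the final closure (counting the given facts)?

Round 1 fires rule 1, rule 5, giving large(rex), flies(rex).
Round 2 fires rule 6, giving mammal(rex).
Round 3 fires rule 3, rule 4, giving swims(rex), metal(rex).
Closure: {closed(m), flies(rex), large(rex), mammal(rex), metal(rex), stale(m), swims(rex), valid(rex)} — 8 facts.

8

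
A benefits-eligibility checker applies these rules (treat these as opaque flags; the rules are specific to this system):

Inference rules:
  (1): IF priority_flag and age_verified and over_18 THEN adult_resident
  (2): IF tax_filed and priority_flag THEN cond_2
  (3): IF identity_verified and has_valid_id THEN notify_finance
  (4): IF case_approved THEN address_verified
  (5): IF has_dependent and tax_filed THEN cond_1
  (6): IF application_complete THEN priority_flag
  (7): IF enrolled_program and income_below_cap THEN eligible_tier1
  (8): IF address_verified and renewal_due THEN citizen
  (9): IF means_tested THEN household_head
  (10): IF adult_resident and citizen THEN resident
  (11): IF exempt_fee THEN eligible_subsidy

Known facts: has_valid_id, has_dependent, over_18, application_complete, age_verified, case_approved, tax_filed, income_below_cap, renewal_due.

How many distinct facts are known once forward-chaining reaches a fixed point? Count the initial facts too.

Round 1 — (4), (5), (6), derive address_verified, cond_1, priority_flag.
Round 2 — (1), (2), (8), derive adult_resident, cond_2, citizen.
Round 3 — (10), derive resident.
Closure: {address_verified, adult_resident, age_verified, application_complete, case_approved, citizen, cond_1, cond_2, has_dependent, has_valid_id, income_below_cap, over_18, priority_flag, renewal_due, resident, tax_filed} — 16 facts.

16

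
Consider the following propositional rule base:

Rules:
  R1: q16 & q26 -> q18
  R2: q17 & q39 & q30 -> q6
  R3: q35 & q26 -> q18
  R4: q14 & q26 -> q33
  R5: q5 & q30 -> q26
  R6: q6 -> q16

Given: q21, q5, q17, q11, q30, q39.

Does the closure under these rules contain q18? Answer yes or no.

yes

Round 1 fires R2, R5, giving q6, q26.
Round 2 fires R6, giving q16.
Round 3 fires R1, giving q18.
q18 appears in round 3, so it is derivable.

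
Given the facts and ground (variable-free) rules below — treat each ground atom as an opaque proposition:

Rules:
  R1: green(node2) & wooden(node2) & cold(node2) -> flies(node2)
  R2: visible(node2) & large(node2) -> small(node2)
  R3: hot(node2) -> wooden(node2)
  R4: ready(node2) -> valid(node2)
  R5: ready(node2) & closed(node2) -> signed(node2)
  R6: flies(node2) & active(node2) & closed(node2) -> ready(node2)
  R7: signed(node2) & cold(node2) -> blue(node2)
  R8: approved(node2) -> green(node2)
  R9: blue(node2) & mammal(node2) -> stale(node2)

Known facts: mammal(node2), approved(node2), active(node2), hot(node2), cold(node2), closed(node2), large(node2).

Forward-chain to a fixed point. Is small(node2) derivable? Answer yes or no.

Round 1 — R3, R8, derive wooden(node2), green(node2).
Round 2 — R1, derive flies(node2).
Round 3 — R6, derive ready(node2).
Round 4 — R4, R5, derive valid(node2), signed(node2).
Round 5 — R7, derive blue(node2).
Round 6 — R9, derive stale(node2).
Fixed point reached. small(node2) is concluded only by R2; R2 needs visible(node2) (never derived).

no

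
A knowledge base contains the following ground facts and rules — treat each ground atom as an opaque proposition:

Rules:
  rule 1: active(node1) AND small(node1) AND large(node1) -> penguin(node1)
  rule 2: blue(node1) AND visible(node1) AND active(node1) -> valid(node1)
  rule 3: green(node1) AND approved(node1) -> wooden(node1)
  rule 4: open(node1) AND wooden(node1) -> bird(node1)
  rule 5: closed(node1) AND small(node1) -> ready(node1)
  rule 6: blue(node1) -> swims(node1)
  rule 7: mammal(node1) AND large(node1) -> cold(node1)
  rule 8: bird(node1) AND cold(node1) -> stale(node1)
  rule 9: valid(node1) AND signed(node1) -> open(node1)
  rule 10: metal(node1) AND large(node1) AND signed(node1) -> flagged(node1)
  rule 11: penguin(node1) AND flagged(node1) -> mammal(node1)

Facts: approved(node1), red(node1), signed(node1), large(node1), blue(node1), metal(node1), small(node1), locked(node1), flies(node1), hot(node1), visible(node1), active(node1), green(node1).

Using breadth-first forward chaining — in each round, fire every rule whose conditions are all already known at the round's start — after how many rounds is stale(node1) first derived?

4

Round 1: rule 1 [active(node1) AND small(node1) AND large(node1) -> penguin(node1)]; rule 2 [blue(node1) AND visible(node1) AND active(node1) -> valid(node1)]; rule 3 [green(node1) AND approved(node1) -> wooden(node1)]; rule 6 [blue(node1) -> swims(node1)]; rule 10 [metal(node1) AND large(node1) AND signed(node1) -> flagged(node1)]. New: penguin(node1), valid(node1), wooden(node1), swims(node1), flagged(node1).
Round 2: rule 9 [valid(node1) AND signed(node1) -> open(node1)]; rule 11 [penguin(node1) AND flagged(node1) -> mammal(node1)]. New: open(node1), mammal(node1).
Round 3: rule 4 [open(node1) AND wooden(node1) -> bird(node1)]; rule 7 [mammal(node1) AND large(node1) -> cold(node1)]. New: bird(node1), cold(node1).
Round 4: rule 8 [bird(node1) AND cold(node1) -> stale(node1)]. New: stale(node1).
stale(node1) first appears in round 4.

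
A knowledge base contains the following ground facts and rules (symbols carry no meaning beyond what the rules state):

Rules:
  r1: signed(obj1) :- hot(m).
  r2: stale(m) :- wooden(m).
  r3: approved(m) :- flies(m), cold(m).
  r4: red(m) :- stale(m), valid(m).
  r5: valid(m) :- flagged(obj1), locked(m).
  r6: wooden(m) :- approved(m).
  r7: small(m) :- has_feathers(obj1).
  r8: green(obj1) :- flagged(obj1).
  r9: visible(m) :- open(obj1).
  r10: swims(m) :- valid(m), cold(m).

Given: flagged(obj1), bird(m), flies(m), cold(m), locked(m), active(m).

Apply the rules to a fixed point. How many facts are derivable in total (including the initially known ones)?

Round 1: r3 [approved(m) :- flies(m), cold(m).]; r5 [valid(m) :- flagged(obj1), locked(m).]; r8 [green(obj1) :- flagged(obj1).]. Adds approved(m), valid(m), green(obj1).
Round 2: r6 [wooden(m) :- approved(m).]; r10 [swims(m) :- valid(m), cold(m).]. Adds wooden(m), swims(m).
Round 3: r2 [stale(m) :- wooden(m).]. Adds stale(m).
Round 4: r4 [red(m) :- stale(m), valid(m).]. Adds red(m).
Closure: {active(m), approved(m), bird(m), cold(m), flagged(obj1), flies(m), green(obj1), locked(m), red(m), stale(m), swims(m), valid(m), wooden(m)} — 13 facts.

13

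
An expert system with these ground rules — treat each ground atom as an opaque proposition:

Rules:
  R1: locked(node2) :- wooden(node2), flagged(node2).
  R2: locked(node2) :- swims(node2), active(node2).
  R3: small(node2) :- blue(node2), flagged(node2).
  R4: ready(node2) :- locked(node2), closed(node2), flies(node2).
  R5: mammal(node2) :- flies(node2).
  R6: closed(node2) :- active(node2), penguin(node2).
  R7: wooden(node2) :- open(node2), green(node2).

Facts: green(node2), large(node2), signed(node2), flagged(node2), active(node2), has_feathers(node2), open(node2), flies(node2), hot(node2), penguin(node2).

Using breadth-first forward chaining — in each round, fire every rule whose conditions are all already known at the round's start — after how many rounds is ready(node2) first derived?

3

Round 1 fires R5, R6, R7, giving mammal(node2), closed(node2), wooden(node2).
Round 2 fires R1, giving locked(node2).
Round 3 fires R4, giving ready(node2).
ready(node2) first appears in round 3.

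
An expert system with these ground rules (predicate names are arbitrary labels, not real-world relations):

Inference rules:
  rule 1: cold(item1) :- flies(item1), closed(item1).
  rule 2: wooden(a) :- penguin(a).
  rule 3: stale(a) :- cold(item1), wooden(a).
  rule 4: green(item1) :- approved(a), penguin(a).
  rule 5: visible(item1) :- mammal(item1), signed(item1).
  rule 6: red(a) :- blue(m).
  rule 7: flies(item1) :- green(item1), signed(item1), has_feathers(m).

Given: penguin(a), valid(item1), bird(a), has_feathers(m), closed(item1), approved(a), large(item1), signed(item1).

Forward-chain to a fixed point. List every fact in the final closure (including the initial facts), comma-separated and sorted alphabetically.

[1] rule 2 [wooden(a) :- penguin(a).]; rule 4 [green(item1) :- approved(a), penguin(a).]. ⇒ new: wooden(a), green(item1).
[2] rule 7 [flies(item1) :- green(item1), signed(item1), has_feathers(m).]. ⇒ new: flies(item1).
[3] rule 1 [cold(item1) :- flies(item1), closed(item1).]. ⇒ new: cold(item1).
[4] rule 3 [stale(a) :- cold(item1), wooden(a).]. ⇒ new: stale(a).

approved(a), bird(a), closed(item1), cold(item1), flies(item1), green(item1), has_feathers(m), large(item1), penguin(a), signed(item1), stale(a), valid(item1), wooden(a)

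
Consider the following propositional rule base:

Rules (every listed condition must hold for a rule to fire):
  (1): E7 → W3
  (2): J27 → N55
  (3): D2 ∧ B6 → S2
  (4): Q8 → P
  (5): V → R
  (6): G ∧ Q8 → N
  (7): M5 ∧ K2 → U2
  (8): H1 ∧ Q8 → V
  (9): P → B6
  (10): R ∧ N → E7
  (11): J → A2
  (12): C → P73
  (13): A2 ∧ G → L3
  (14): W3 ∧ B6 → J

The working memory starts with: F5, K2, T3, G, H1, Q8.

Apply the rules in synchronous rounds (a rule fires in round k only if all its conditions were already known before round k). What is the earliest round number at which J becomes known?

5

Round 1 — (4), (6), (8), derive P, N, V.
Round 2 — (5), (9), derive R, B6.
Round 3 — (10), derive E7.
Round 4 — (1), derive W3.
Round 5 — (14), derive J.
J first appears in round 5.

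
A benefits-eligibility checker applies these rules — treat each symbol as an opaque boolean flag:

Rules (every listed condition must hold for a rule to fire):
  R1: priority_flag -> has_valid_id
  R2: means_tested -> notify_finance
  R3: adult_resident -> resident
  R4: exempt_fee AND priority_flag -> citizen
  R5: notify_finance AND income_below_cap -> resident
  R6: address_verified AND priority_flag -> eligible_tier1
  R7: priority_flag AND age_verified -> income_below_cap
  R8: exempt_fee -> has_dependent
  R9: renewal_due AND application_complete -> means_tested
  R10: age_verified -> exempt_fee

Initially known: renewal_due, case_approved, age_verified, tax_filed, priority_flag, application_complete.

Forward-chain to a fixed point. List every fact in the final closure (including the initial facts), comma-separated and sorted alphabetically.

Round 1: R1 [priority_flag -> has_valid_id]; R7 [priority_flag AND age_verified -> income_below_cap]; R9 [renewal_due AND application_complete -> means_tested]; R10 [age_verified -> exempt_fee]. Adds has_valid_id, income_below_cap, means_tested, exempt_fee.
Round 2: R2 [means_tested -> notify_finance]; R4 [exempt_fee AND priority_flag -> citizen]; R8 [exempt_fee -> has_dependent]. Adds notify_finance, citizen, has_dependent.
Round 3: R5 [notify_finance AND income_below_cap -> resident]. Adds resident.

age_verified, application_complete, case_approved, citizen, exempt_fee, has_dependent, has_valid_id, income_below_cap, means_tested, notify_finance, priority_flag, renewal_due, resident, tax_filed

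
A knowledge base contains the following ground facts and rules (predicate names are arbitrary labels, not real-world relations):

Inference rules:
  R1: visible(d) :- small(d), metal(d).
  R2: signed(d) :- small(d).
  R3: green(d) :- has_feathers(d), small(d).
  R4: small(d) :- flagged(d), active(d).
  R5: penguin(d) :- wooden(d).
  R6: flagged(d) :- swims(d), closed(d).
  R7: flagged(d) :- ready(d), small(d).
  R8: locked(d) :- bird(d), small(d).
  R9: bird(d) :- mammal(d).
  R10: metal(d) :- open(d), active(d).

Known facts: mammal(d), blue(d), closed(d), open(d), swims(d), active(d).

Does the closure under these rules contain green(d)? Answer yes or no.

no

Round 1: R6 [flagged(d) :- swims(d), closed(d).]; R9 [bird(d) :- mammal(d).]; R10 [metal(d) :- open(d), active(d).]. Adds flagged(d), bird(d), metal(d).
Round 2: R4 [small(d) :- flagged(d), active(d).]. Adds small(d).
Round 3: R1 [visible(d) :- small(d), metal(d).]; R2 [signed(d) :- small(d).]; R8 [locked(d) :- bird(d), small(d).]. Adds visible(d), signed(d), locked(d).
Fixed point reached. green(d) is concluded only by R3; R3 needs has_feathers(d) (never derived).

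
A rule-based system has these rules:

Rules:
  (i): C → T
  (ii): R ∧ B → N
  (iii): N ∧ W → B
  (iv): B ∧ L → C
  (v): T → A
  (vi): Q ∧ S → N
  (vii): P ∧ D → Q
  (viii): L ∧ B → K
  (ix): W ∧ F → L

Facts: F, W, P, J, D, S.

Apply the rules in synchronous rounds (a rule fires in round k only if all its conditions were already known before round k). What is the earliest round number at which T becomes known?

5

Round 1: (vii) [P ∧ D → Q]; (ix) [W ∧ F → L]. Adds Q, L.
Round 2: (vi) [Q ∧ S → N]. Adds N.
Round 3: (iii) [N ∧ W → B]. Adds B.
Round 4: (iv) [B ∧ L → C]; (viii) [L ∧ B → K]. Adds C, K.
Round 5: (i) [C → T]. Adds T.
T first appears in round 5.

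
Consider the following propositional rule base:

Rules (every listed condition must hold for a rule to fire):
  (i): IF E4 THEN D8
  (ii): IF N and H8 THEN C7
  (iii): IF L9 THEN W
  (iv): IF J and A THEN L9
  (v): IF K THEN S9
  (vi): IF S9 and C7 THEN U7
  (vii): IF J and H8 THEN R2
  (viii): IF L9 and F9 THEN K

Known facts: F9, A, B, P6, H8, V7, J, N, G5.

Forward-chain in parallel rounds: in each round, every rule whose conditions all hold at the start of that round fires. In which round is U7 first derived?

Round 1: (ii) [IF N and H8 THEN C7]; (iv) [IF J and A THEN L9]; (vii) [IF J and H8 THEN R2]. New: C7, L9, R2.
Round 2: (iii) [IF L9 THEN W]; (viii) [IF L9 and F9 THEN K]. New: W, K.
Round 3: (v) [IF K THEN S9]. New: S9.
Round 4: (vi) [IF S9 and C7 THEN U7]. New: U7.
U7 first appears in round 4.

4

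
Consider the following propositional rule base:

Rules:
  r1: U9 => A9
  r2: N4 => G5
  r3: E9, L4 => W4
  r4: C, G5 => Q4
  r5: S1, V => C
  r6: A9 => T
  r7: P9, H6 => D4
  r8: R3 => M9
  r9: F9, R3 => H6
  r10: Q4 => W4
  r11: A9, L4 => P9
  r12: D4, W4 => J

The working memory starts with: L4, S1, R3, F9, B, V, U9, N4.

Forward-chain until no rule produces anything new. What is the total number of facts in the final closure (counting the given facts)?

[1] r1 [U9 => A9]; r2 [N4 => G5]; r5 [S1, V => C]; r8 [R3 => M9]; r9 [F9, R3 => H6]. ⇒ new: A9, G5, C, M9, H6.
[2] r4 [C, G5 => Q4]; r6 [A9 => T]; r11 [A9, L4 => P9]. ⇒ new: Q4, T, P9.
[3] r7 [P9, H6 => D4]; r10 [Q4 => W4]. ⇒ new: D4, W4.
[4] r12 [D4, W4 => J]. ⇒ new: J.
Closure: {A9, B, C, D4, F9, G5, H6, J, L4, M9, N4, P9, Q4, R3, S1, T, U9, V, W4} — 19 facts.

19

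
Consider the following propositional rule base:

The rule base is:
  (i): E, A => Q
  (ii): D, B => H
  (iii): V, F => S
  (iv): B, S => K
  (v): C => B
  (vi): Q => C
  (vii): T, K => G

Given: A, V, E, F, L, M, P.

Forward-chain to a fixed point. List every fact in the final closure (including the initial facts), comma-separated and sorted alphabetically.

Round 1: (i) [E, A => Q]; (iii) [V, F => S]. New: Q, S.
Round 2: (vi) [Q => C]. New: C.
Round 3: (v) [C => B]. New: B.
Round 4: (iv) [B, S => K]. New: K.

A, B, C, E, F, K, L, M, P, Q, S, V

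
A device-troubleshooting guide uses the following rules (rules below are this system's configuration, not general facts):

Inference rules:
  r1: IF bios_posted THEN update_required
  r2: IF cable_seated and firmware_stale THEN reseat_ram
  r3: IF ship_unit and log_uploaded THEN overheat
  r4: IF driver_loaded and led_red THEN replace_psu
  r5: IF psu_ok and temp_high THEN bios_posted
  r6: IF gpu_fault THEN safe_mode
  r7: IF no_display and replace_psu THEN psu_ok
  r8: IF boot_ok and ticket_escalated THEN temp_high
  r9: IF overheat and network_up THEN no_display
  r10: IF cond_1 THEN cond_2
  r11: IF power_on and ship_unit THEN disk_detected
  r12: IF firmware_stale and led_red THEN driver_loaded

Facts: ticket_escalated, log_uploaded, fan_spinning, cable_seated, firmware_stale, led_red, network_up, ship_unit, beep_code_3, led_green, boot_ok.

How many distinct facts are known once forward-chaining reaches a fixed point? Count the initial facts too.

Round 1: r2 [IF cable_seated and firmware_stale THEN reseat_ram]; r3 [IF ship_unit and log_uploaded THEN overheat]; r8 [IF boot_ok and ticket_escalated THEN temp_high]; r12 [IF firmware_stale and led_red THEN driver_loaded]. Adds reseat_ram, overheat, temp_high, driver_loaded.
Round 2: r4 [IF driver_loaded and led_red THEN replace_psu]; r9 [IF overheat and network_up THEN no_display]. Adds replace_psu, no_display.
Round 3: r7 [IF no_display and replace_psu THEN psu_ok]. Adds psu_ok.
Round 4: r5 [IF psu_ok and temp_high THEN bios_posted]. Adds bios_posted.
Round 5: r1 [IF bios_posted THEN update_required]. Adds update_required.
Closure: {beep_code_3, bios_posted, boot_ok, cable_seated, driver_loaded, fan_spinning, firmware_stale, led_green, led_red, log_uploaded, network_up, no_display, overheat, psu_ok, replace_psu, reseat_ram, ship_unit, temp_high, ticket_escalated, update_required} — 20 facts.

20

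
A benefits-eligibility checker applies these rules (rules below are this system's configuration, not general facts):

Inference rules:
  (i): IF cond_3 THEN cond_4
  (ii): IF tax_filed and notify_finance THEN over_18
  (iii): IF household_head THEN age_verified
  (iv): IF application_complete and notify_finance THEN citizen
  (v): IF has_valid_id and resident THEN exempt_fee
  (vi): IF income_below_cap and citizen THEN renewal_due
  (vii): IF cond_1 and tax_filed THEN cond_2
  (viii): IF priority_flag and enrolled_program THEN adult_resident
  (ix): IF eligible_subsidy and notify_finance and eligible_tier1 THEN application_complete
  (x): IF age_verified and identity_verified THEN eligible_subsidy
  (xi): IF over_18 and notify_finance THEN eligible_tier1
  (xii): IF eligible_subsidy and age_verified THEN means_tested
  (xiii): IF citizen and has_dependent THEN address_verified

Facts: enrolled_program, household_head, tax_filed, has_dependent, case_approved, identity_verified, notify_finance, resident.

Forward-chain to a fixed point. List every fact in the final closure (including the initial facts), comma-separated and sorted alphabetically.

Round 1 — (ii), (iii), derive over_18, age_verified.
Round 2 — (x), (xi), derive eligible_subsidy, eligible_tier1.
Round 3 — (ix), (xii), derive application_complete, means_tested.
Round 4 — (iv), derive citizen.
Round 5 — (xiii), derive address_verified.

address_verified, age_verified, application_complete, case_approved, citizen, eligible_subsidy, eligible_tier1, enrolled_program, has_dependent, household_head, identity_verified, means_tested, notify_finance, over_18, resident, tax_filed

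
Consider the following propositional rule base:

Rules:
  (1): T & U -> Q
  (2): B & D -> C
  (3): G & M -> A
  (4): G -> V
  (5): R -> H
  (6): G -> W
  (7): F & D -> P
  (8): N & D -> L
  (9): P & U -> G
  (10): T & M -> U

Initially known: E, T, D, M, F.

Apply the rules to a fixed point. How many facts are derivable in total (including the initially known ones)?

12

Round 1 fires (7), (10), giving P, U.
Round 2 fires (1), (9), giving Q, G.
Round 3 fires (3), (4), (6), giving A, V, W.
Closure: {A, D, E, F, G, M, P, Q, T, U, V, W} — 12 facts.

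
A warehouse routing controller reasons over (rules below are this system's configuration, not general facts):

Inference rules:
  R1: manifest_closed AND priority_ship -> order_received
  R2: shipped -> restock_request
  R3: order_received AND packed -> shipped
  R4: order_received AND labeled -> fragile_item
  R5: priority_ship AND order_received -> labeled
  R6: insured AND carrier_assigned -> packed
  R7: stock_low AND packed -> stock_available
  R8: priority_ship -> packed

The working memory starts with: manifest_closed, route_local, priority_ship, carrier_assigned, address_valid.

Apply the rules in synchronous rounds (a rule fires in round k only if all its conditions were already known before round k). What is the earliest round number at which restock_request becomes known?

3

Round 1 — R1, R8, derive order_received, packed.
Round 2 — R3, R5, derive shipped, labeled.
Round 3 — R2, R4, derive restock_request, fragile_item.
restock_request first appears in round 3.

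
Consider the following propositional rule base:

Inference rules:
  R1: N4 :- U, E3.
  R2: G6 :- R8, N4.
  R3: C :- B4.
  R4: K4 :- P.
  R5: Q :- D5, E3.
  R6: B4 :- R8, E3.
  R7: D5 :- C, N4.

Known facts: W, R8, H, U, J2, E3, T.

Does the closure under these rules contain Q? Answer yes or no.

Round 1: R1 [N4 :- U, E3.]; R6 [B4 :- R8, E3.]. New: N4, B4.
Round 2: R2 [G6 :- R8, N4.]; R3 [C :- B4.]. New: G6, C.
Round 3: R7 [D5 :- C, N4.]. New: D5.
Round 4: R5 [Q :- D5, E3.]. New: Q.
Q appears in round 4, so it is derivable.

yes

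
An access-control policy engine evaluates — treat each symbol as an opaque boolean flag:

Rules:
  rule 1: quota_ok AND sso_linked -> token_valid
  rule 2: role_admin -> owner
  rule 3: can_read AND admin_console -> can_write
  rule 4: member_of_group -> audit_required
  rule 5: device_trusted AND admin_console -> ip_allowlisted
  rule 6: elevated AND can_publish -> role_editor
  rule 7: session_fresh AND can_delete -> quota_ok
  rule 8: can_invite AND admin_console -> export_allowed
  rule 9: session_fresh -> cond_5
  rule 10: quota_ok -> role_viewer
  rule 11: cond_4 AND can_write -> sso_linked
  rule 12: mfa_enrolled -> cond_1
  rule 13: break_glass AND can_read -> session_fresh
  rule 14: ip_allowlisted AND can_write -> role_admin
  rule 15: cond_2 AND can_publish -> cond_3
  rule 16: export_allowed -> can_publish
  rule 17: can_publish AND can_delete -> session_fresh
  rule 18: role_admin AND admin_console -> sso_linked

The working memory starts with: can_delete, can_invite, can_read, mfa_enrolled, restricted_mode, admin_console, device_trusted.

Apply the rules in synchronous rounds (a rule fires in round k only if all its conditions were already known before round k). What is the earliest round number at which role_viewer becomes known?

Round 1: rule 3 [can_read AND admin_console -> can_write]; rule 5 [device_trusted AND admin_console -> ip_allowlisted]; rule 8 [can_invite AND admin_console -> export_allowed]; rule 12 [mfa_enrolled -> cond_1]. New: can_write, ip_allowlisted, export_allowed, cond_1.
Round 2: rule 14 [ip_allowlisted AND can_write -> role_admin]; rule 16 [export_allowed -> can_publish]. New: role_admin, can_publish.
Round 3: rule 2 [role_admin -> owner]; rule 17 [can_publish AND can_delete -> session_fresh]; rule 18 [role_admin AND admin_console -> sso_linked]. New: owner, session_fresh, sso_linked.
Round 4: rule 7 [session_fresh AND can_delete -> quota_ok]; rule 9 [session_fresh -> cond_5]. New: quota_ok, cond_5.
Round 5: rule 1 [quota_ok AND sso_linked -> token_valid]; rule 10 [quota_ok -> role_viewer]. New: token_valid, role_viewer.
role_viewer first appears in round 5.

5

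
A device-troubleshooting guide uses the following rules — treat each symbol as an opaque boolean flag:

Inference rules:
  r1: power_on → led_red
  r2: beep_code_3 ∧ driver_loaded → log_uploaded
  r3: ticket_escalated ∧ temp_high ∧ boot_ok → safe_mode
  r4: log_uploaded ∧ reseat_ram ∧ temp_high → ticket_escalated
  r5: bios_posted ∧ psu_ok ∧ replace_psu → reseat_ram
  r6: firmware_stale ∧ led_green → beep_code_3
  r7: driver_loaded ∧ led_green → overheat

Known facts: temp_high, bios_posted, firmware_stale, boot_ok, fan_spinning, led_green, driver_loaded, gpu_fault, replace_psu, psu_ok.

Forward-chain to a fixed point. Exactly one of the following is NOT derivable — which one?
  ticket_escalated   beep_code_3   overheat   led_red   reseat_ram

led_red

[1] r5 [bios_posted ∧ psu_ok ∧ replace_psu → reseat_ram]; r6 [firmware_stale ∧ led_green → beep_code_3]; r7 [driver_loaded ∧ led_green → overheat]. ⇒ new: reseat_ram, beep_code_3, overheat.
[2] r2 [beep_code_3 ∧ driver_loaded → log_uploaded]. ⇒ new: log_uploaded.
[3] r4 [log_uploaded ∧ reseat_ram ∧ temp_high → ticket_escalated]. ⇒ new: ticket_escalated.
[4] r3 [ticket_escalated ∧ temp_high ∧ boot_ok → safe_mode]. ⇒ new: safe_mode.
Derived: ticket_escalated (round 3), beep_code_3 (round 1), overheat (round 1), reseat_ram (round 1). led_red never appears in any round.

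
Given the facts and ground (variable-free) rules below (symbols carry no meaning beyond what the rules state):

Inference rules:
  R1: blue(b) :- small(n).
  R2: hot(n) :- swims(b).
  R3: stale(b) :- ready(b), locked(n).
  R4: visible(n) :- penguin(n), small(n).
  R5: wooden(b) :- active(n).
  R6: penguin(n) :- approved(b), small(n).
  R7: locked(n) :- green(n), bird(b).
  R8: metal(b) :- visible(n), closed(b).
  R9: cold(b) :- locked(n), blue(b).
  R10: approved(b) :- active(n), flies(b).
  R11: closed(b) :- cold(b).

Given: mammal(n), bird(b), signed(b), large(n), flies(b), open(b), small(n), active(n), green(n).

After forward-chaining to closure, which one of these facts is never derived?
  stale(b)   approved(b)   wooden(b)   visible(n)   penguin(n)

Round 1: R1 [blue(b) :- small(n).]; R5 [wooden(b) :- active(n).]; R7 [locked(n) :- green(n), bird(b).]; R10 [approved(b) :- active(n), flies(b).]. New: blue(b), wooden(b), locked(n), approved(b).
Round 2: R6 [penguin(n) :- approved(b), small(n).]; R9 [cold(b) :- locked(n), blue(b).]. New: penguin(n), cold(b).
Round 3: R4 [visible(n) :- penguin(n), small(n).]; R11 [closed(b) :- cold(b).]. New: visible(n), closed(b).
Round 4: R8 [metal(b) :- visible(n), closed(b).]. New: metal(b).
Derived: penguin(n) (round 2), visible(n) (round 3), approved(b) (round 1), wooden(b) (round 1). stale(b) never appears in any round.

stale(b)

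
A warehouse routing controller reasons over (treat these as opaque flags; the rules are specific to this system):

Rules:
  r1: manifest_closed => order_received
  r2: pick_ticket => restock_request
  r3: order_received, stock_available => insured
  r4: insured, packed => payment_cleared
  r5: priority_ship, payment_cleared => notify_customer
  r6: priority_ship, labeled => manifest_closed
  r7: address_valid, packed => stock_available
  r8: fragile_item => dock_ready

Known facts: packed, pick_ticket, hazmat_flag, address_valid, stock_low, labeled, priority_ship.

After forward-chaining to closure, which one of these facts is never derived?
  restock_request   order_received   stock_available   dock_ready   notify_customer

Round 1: r2 [pick_ticket => restock_request]; r6 [priority_ship, labeled => manifest_closed]; r7 [address_valid, packed => stock_available]. Adds restock_request, manifest_closed, stock_available.
Round 2: r1 [manifest_closed => order_received]. Adds order_received.
Round 3: r3 [order_received, stock_available => insured]. Adds insured.
Round 4: r4 [insured, packed => payment_cleared]. Adds payment_cleared.
Round 5: r5 [priority_ship, payment_cleared => notify_customer]. Adds notify_customer.
Derived: stock_available (round 1), restock_request (round 1), notify_customer (round 5), order_received (round 2). dock_ready never appears in any round.

dock_ready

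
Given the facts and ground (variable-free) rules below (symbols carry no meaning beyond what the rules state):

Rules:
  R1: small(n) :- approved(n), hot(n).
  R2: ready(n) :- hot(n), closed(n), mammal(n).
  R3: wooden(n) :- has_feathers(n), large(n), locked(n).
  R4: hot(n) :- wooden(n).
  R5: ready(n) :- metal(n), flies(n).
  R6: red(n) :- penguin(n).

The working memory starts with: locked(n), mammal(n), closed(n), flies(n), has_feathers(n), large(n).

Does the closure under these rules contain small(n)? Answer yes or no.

Round 1 — R3, derive wooden(n).
Round 2 — R4, derive hot(n).
Round 3 — R2, derive ready(n).
Fixed point reached. small(n) is concluded only by R1; R1 needs approved(n) (never derived).

no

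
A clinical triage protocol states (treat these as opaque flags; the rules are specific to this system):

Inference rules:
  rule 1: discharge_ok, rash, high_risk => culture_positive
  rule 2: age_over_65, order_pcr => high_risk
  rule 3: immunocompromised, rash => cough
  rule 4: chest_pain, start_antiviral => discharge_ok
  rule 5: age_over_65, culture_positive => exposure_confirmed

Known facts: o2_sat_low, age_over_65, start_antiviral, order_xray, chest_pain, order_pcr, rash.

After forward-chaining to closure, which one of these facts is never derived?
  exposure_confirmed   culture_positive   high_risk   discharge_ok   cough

Round 1 — rule 2, rule 4, derive high_risk, discharge_ok.
Round 2 — rule 1, derive culture_positive.
Round 3 — rule 5, derive exposure_confirmed.
Derived: culture_positive (round 2), high_risk (round 1), exposure_confirmed (round 3), discharge_ok (round 1). cough never appears in any round.

cough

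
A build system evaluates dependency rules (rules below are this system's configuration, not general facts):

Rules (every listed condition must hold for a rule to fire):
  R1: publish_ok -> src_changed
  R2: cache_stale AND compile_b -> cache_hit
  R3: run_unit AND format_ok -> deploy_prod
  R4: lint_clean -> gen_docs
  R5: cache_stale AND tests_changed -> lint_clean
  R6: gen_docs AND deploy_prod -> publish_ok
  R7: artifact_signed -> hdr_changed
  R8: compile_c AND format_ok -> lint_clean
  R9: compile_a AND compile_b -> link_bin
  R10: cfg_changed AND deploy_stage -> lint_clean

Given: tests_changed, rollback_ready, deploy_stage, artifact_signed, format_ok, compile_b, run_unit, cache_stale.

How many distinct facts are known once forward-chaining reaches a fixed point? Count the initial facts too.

Round 1: R2 [cache_stale AND compile_b -> cache_hit]; R3 [run_unit AND format_ok -> deploy_prod]; R5 [cache_stale AND tests_changed -> lint_clean]; R7 [artifact_signed -> hdr_changed]. New: cache_hit, deploy_prod, lint_clean, hdr_changed.
Round 2: R4 [lint_clean -> gen_docs]. New: gen_docs.
Round 3: R6 [gen_docs AND deploy_prod -> publish_ok]. New: publish_ok.
Round 4: R1 [publish_ok -> src_changed]. New: src_changed.
Closure: {artifact_signed, cache_hit, cache_stale, compile_b, deploy_prod, deploy_stage, format_ok, gen_docs, hdr_changed, lint_clean, publish_ok, rollback_ready, run_unit, src_changed, tests_changed} — 15 facts.

15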